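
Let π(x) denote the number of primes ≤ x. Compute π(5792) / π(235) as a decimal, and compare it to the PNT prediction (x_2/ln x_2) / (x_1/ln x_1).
π(5792)/π(235) = 760/51 ≈ 14.9020;  PNT prediction ≈ 15.5307.

π(235) = 51 and π(5792) = 760, so π(5792)/π(235) ≈ 14.9020. The PNT-predicted ratio is (5792/ln(5792)) / (235/ln(235)) ≈ 15.5307. The two agree to within a few percent, as expected.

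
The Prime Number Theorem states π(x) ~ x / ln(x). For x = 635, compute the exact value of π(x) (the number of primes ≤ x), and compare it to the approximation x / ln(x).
π(635) = 115;  x/ln(x) ≈ 98.39;  relative error ≈ 14.44%.

Directly count primes up to 635: π(635) = 115. The PNT approximation gives 635/ln(635) ≈ 635/6.45362 ≈ 98.39. Relative error (π(x) − x/ln(x)) / π(x) ≈ 14.44%; the approximation is known to undercount slightly (Li(x) is a better estimate).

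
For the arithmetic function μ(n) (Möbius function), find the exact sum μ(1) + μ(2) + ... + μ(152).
Σ_{n ≤ 152} μ(n) = -1

Compute μ(n) for each 1 ≤ n ≤ 152: μ(1) = 1, μ(2) = -1, μ(3) = -1, μ(4) = 0, μ(5) = -1, μ(6) = 1, μ(7) = -1, μ(8) = 0, μ(9) = 0, μ(10) = 1, μ(11) = -1, μ(12) = 0, μ(13) = -1, μ(14) = 1, μ(15) = 1, μ(16) = 0, μ(17) = -1, μ(18) = 0, μ(19) = -1, μ(20) = 0, μ(21) = 1, μ(22) = 1, μ(23) = -1, μ(24) = 0, μ(25) = 0, μ(26) = 1, μ(27) = 0, μ(28) = 0, μ(29) = -1, μ(30) = -1, μ(31) = -1, μ(32) = 0, μ(33) = 1, μ(34) = 1, μ(35) = 1, μ(36) = 0, μ(37) = -1, μ(38) = 1, μ(39) = 1, μ(40) = 0, μ(41) = -1, μ(42) = -1, μ(43) = -1, μ(44) = 0, μ(45) = 0, μ(46) = 1, μ(47) = -1, μ(48) = 0, μ(49) = 0, μ(50) = 0, μ(51) = 1, μ(52) = 0, μ(53) = -1, μ(54) = 0, μ(55) = 1, μ(56) = 0, μ(57) = 1, μ(58) = 1, μ(59) = -1, μ(60) = 0, μ(61) = -1, μ(62) = 1, μ(63) = 0, μ(64) = 0, μ(65) = 1, μ(66) = -1, μ(67) = -1, μ(68) = 0, μ(69) = 1, μ(70) = -1, μ(71) = -1, μ(72) = 0, μ(73) = -1, μ(74) = 1, μ(75) = 0, μ(76) = 0, μ(77) = 1, μ(78) = -1, μ(79) = -1, μ(80) = 0, μ(81) = 0, μ(82) = 1, μ(83) = -1, μ(84) = 0, μ(85) = 1, μ(86) = 1, μ(87) = 1, μ(88) = 0, μ(89) = -1, μ(90) = 0, μ(91) = 1, μ(92) = 0, μ(93) = 1, μ(94) = 1, μ(95) = 1, μ(96) = 0, μ(97) = -1, μ(98) = 0, μ(99) = 0, μ(100) = 0, μ(101) = -1, μ(102) = -1, μ(103) = -1, μ(104) = 0, μ(105) = -1, μ(106) = 1, μ(107) = -1, μ(108) = 0, μ(109) = -1, μ(110) = -1, μ(111) = 1, μ(112) = 0, μ(113) = -1, μ(114) = -1, μ(115) = 1, μ(116) = 0, μ(117) = 0, μ(118) = 1, μ(119) = 1, μ(120) = 0, μ(121) = 0, μ(122) = 1, μ(123) = 1, μ(124) = 0, μ(125) = 0, μ(126) = 0, μ(127) = -1, μ(128) = 0, μ(129) = 1, μ(130) = -1, μ(131) = -1, μ(132) = 0, μ(133) = 1, μ(134) = 1, μ(135) = 0, μ(136) = 0, μ(137) = -1, μ(138) = -1, μ(139) = -1, μ(140) = 0, μ(141) = 1, μ(142) = 1, μ(143) = 1, μ(144) = 0, μ(145) = 1, μ(146) = 1, μ(147) = 0, μ(148) = 0, μ(149) = -1, μ(150) = 0, μ(151) = -1, μ(152) = 0. Summing all 152 values: -1. (Mertens function M(x) = Σ_{n ≤ x} μ(n); on average M(x) should be small (PNT ⟺ M(x) = o(x)).)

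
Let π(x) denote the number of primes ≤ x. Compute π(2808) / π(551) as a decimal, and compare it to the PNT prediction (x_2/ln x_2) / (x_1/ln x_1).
π(2808)/π(551) = 409/101 ≈ 4.0495;  PNT prediction ≈ 4.0510.

π(551) = 101 and π(2808) = 409, so π(2808)/π(551) ≈ 4.0495. The PNT-predicted ratio is (2808/ln(2808)) / (551/ln(551)) ≈ 4.0510. The two agree to within a few percent, as expected.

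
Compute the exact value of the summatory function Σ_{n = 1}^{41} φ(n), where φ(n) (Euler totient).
Σ_{n ≤ 41} φ(n) = 530

Compute φ(n) for each 1 ≤ n ≤ 41: φ(1) = 1, φ(2) = 1, φ(3) = 2, φ(4) = 2, φ(5) = 4, φ(6) = 2, φ(7) = 6, φ(8) = 4, φ(9) = 6, φ(10) = 4, φ(11) = 10, φ(12) = 4, φ(13) = 12, φ(14) = 6, φ(15) = 8, φ(16) = 8, φ(17) = 16, φ(18) = 6, φ(19) = 18, φ(20) = 8, φ(21) = 12, φ(22) = 10, φ(23) = 22, φ(24) = 8, φ(25) = 20, φ(26) = 12, φ(27) = 18, φ(28) = 12, φ(29) = 28, φ(30) = 8, φ(31) = 30, φ(32) = 16, φ(33) = 20, φ(34) = 16, φ(35) = 24, φ(36) = 12, φ(37) = 36, φ(38) = 18, φ(39) = 24, φ(40) = 16, φ(41) = 40. Summing all 41 values: 530. (Average order: Σ_{n ≤ x} φ(n) ~ (3/π²) x². For x = 41, (3/π²)·41² ≈ 510.96.)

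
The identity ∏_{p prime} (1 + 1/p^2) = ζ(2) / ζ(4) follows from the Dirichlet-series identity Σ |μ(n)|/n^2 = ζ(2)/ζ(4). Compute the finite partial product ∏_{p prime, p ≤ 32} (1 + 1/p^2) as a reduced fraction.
∏ = 7292191856800000/4827887490090357

The primes p ≤ 32 are [2, 3, 5, 7, 11, 13, 17, 19, 23, 29, 31]. For each, (1 + 1/p^2) = (p^2 + 1)/p^2. Multiplying these fractions over p ∈ [2, 3, 5, 7, 11, 13, 17, 19, 23, 29, 31] gives 7292191856800000/4827887490090357. (In the limit P → ∞ this tends to ζ(2)/ζ(4).)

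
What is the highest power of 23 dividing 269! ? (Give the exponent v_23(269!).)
v_23(269!) = 11

Legendre's formula: v_p(n!) = Σ_{k ≥ 1} ⌊n / p^k⌋. For p = 23, n = 269, the terms are:
  ⌊269/23^1⌋ = ⌊269/23⌋ = 11
(the next term ⌊269/23^2⌋ = 0, terminating the sum). Summing: v_23(269!) = 11 = 11.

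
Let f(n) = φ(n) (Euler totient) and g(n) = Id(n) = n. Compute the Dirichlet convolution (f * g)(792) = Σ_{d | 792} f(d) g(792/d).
(φ * Id)(792) = 8820

Divisors of 792: [1, 2, 3, 4, 6, 8, 9, 11, 12, 18, 22, 24, 33, 36, 44, 66, 72, 88, 99, 132, 198, 264, 396, 792]. For each d | 792:
  d = 1: φ(1) · Id(792/1) = 1 · 792 = 792
  d = 2: φ(2) · Id(792/2) = 1 · 396 = 396
  d = 3: φ(3) · Id(792/3) = 2 · 264 = 528
  d = 4: φ(4) · Id(792/4) = 2 · 198 = 396
  d = 6: φ(6) · Id(792/6) = 2 · 132 = 264
  d = 8: φ(8) · Id(792/8) = 4 · 99 = 396
  d = 9: φ(9) · Id(792/9) = 6 · 88 = 528
  d = 11: φ(11) · Id(792/11) = 10 · 72 = 720
  d = 12: φ(12) · Id(792/12) = 4 · 66 = 264
  d = 18: φ(18) · Id(792/18) = 6 · 44 = 264
  d = 22: φ(22) · Id(792/22) = 10 · 36 = 360
  d = 24: φ(24) · Id(792/24) = 8 · 33 = 264
  d = 33: φ(33) · Id(792/33) = 20 · 24 = 480
  d = 36: φ(36) · Id(792/36) = 12 · 22 = 264
  d = 44: φ(44) · Id(792/44) = 20 · 18 = 360
  d = 66: φ(66) · Id(792/66) = 20 · 12 = 240
  d = 72: φ(72) · Id(792/72) = 24 · 11 = 264
  d = 88: φ(88) · Id(792/88) = 40 · 9 = 360
  d = 99: φ(99) · Id(792/99) = 60 · 8 = 480
  d = 132: φ(132) · Id(792/132) = 40 · 6 = 240
  d = 198: φ(198) · Id(792/198) = 60 · 4 = 240
  d = 264: φ(264) · Id(792/264) = 80 · 3 = 240
  d = 396: φ(396) · Id(792/396) = 120 · 2 = 240
  d = 792: φ(792) · Id(792/792) = 240 · 1 = 240
Summing: (φ * Id)(792) = 792 + 396 + 528 + 396 + 264 + 396 + 528 + 720 + 264 + 264 + 360 + 264 + 480 + 264 + 360 + 240 + 264 + 360 + 480 + 240 + 240 + 240 + 240 + 240 = 8820.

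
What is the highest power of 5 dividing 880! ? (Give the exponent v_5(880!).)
v_5(880!) = 219

Legendre's formula: v_p(n!) = Σ_{k ≥ 1} ⌊n / p^k⌋. For p = 5, n = 880, the terms are:
  ⌊880/5^1⌋ = ⌊880/5⌋ = 176
  ⌊880/5^2⌋ = ⌊880/25⌋ = 35
  ⌊880/5^3⌋ = ⌊880/125⌋ = 7
  ⌊880/5^4⌋ = ⌊880/625⌋ = 1
(the next term ⌊880/5^5⌋ = 0, terminating the sum). Summing: v_5(880!) = 176 + 35 + 7 + 1 = 219.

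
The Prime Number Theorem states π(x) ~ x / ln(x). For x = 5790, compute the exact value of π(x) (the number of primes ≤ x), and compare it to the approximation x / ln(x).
π(5790) = 759;  x/ln(x) ≈ 668.29;  relative error ≈ 11.95%.

Directly count primes up to 5790: π(5790) = 759. The PNT approximation gives 5790/ln(5790) ≈ 5790/8.66389 ≈ 668.29. Relative error (π(x) − x/ln(x)) / π(x) ≈ 11.95%; the approximation is known to undercount slightly (Li(x) is a better estimate).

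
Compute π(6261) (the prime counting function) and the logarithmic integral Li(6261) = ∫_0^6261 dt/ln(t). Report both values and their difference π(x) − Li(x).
π(6261) = 813;  Li(6261) ≈ 830.34;  π(x) − Li(x) ≈ -17.34.

Direct count of primes ≤ 6261 gives π(6261) = 813. Numerical evaluation of the logarithmic integral gives Li(6261) ≈ 830.34. The difference π(x) − Li(x) ≈ -17.34 is typically negative for small/moderate x (Li(x) overestimates), though Littlewood's theorem shows this sign changes infinitely often.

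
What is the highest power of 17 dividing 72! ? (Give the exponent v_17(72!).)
v_17(72!) = 4

Legendre's formula: v_p(n!) = Σ_{k ≥ 1} ⌊n / p^k⌋. For p = 17, n = 72, the terms are:
  ⌊72/17^1⌋ = ⌊72/17⌋ = 4
(the next term ⌊72/17^2⌋ = 0, terminating the sum). Summing: v_17(72!) = 4 = 4.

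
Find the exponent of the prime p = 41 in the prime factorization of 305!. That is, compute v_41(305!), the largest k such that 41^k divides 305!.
v_41(305!) = 7

Legendre's formula: v_p(n!) = Σ_{k ≥ 1} ⌊n / p^k⌋. For p = 41, n = 305, the terms are:
  ⌊305/41^1⌋ = ⌊305/41⌋ = 7
(the next term ⌊305/41^2⌋ = 0, terminating the sum). Summing: v_41(305!) = 7 = 7.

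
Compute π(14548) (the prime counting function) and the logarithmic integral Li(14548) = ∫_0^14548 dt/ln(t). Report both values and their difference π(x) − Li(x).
π(14548) = 1703;  Li(14548) ≈ 1729.54;  π(x) − Li(x) ≈ -26.54.

Direct count of primes ≤ 14548 gives π(14548) = 1703. Numerical evaluation of the logarithmic integral gives Li(14548) ≈ 1729.54. The difference π(x) − Li(x) ≈ -26.54 is typically negative for small/moderate x (Li(x) overestimates), though Littlewood's theorem shows this sign changes infinitely often.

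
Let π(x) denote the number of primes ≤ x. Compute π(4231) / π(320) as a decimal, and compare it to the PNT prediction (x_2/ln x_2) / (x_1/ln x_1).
π(4231)/π(320) = 580/66 ≈ 8.7879;  PNT prediction ≈ 9.1337.

π(320) = 66 and π(4231) = 580, so π(4231)/π(320) ≈ 8.7879. The PNT-predicted ratio is (4231/ln(4231)) / (320/ln(320)) ≈ 9.1337. The two agree to within a few percent, as expected.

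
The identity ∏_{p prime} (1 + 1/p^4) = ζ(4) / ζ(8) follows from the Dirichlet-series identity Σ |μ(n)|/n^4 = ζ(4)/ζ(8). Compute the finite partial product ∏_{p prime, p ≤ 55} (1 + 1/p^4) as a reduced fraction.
∏ = 22191296873353842710281222970410269196792920578371108176528669216114688/20586999778381633591344384332656221508370849439367985929948634732675625

The primes p ≤ 55 are [2, 3, 5, 7, 11, 13, 17, 19, 23, 29, 31, 37, 41, 43, 47, 53]. For each, (1 + 1/p^4) = (p^4 + 1)/p^4. Multiplying these fractions over p ∈ [2, 3, 5, 7, 11, 13, 17, 19, 23, 29, 31, 37, 41, 43, 47, 53] gives 22191296873353842710281222970410269196792920578371108176528669216114688/20586999778381633591344384332656221508370849439367985929948634732675625. (In the limit P → ∞ this tends to ζ(4)/ζ(8).)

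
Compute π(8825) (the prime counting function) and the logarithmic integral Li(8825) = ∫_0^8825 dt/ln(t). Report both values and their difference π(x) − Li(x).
π(8825) = 1099;  Li(8825) ≈ 1117.71;  π(x) − Li(x) ≈ -18.71.

Direct count of primes ≤ 8825 gives π(8825) = 1099. Numerical evaluation of the logarithmic integral gives Li(8825) ≈ 1117.71. The difference π(x) − Li(x) ≈ -18.71 is typically negative for small/moderate x (Li(x) overestimates), though Littlewood's theorem shows this sign changes infinitely often.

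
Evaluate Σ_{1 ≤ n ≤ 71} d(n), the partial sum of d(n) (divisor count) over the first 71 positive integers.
Σ_{n ≤ 71} d(n) = 314

Compute d(n) for each 1 ≤ n ≤ 71: d(1) = 1, d(2) = 2, d(3) = 2, d(4) = 3, d(5) = 2, d(6) = 4, d(7) = 2, d(8) = 4, d(9) = 3, d(10) = 4, d(11) = 2, d(12) = 6, d(13) = 2, d(14) = 4, d(15) = 4, d(16) = 5, d(17) = 2, d(18) = 6, d(19) = 2, d(20) = 6, d(21) = 4, d(22) = 4, d(23) = 2, d(24) = 8, d(25) = 3, d(26) = 4, d(27) = 4, d(28) = 6, d(29) = 2, d(30) = 8, d(31) = 2, d(32) = 6, d(33) = 4, d(34) = 4, d(35) = 4, d(36) = 9, d(37) = 2, d(38) = 4, d(39) = 4, d(40) = 8, d(41) = 2, d(42) = 8, d(43) = 2, d(44) = 6, d(45) = 6, d(46) = 4, d(47) = 2, d(48) = 10, d(49) = 3, d(50) = 6, d(51) = 4, d(52) = 6, d(53) = 2, d(54) = 8, d(55) = 4, d(56) = 8, d(57) = 4, d(58) = 4, d(59) = 2, d(60) = 12, d(61) = 2, d(62) = 4, d(63) = 6, d(64) = 7, d(65) = 4, d(66) = 8, d(67) = 2, d(68) = 6, d(69) = 4, d(70) = 8, d(71) = 2. Summing all 71 values: 314. (Dirichlet's divisor formula: Σ_{n ≤ x} d(n) = x ln(x) + (2γ − 1) x + O(√x). For x = 71, the asymptotic estimate is ≈ 313.61.)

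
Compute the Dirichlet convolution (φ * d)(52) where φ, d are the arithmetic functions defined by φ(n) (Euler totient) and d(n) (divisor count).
(φ * d)(52) = 98

Divisors of 52: [1, 2, 4, 13, 26, 52]. For each d | 52:
  d = 1: φ(1) · d(52/1) = 1 · 6 = 6
  d = 2: φ(2) · d(52/2) = 1 · 4 = 4
  d = 4: φ(4) · d(52/4) = 2 · 2 = 4
  d = 13: φ(13) · d(52/13) = 12 · 3 = 36
  d = 26: φ(26) · d(52/26) = 12 · 2 = 24
  d = 52: φ(52) · d(52/52) = 24 · 1 = 24
Summing: (φ * d)(52) = 6 + 4 + 4 + 36 + 24 + 24 = 98.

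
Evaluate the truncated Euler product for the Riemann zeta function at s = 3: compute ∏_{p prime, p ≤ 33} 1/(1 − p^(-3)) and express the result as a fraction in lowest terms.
∏ = 209363023479599225665/174187638420315512832

The primes p ≤ 33 are [2, 3, 5, 7, 11, 13, 17, 19, 23, 29, 31]. For each prime, (1 − 1/p^3)^(-1) = p^3 / (p^3 − 1). The product is (1 − 1/2^3)^(-1), (1 − 1/3^3)^(-1), (1 − 1/5^3)^(-1), (1 − 1/7^3)^(-1), (1 − 1/11^3)^(-1), (1 − 1/13^3)^(-1), (1 − 1/17^3)^(-1), (1 − 1/19^3)^(-1), (1 − 1/23^3)^(-1), (1 − 1/29^3)^(-1), (1 − 1/31^3)^(-1) = ∏ p^3 / (p^3 − 1) = 209363023479599225665/174187638420315512832.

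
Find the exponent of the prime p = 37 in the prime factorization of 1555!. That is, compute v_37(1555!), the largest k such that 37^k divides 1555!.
v_37(1555!) = 43

Legendre's formula: v_p(n!) = Σ_{k ≥ 1} ⌊n / p^k⌋. For p = 37, n = 1555, the terms are:
  ⌊1555/37^1⌋ = ⌊1555/37⌋ = 42
  ⌊1555/37^2⌋ = ⌊1555/1369⌋ = 1
(the next term ⌊1555/37^3⌋ = 0, terminating the sum). Summing: v_37(1555!) = 42 + 1 = 43.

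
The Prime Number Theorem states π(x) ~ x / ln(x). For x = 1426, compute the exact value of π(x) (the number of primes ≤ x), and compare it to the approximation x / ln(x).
π(1426) = 224;  x/ln(x) ≈ 196.35;  relative error ≈ 12.34%.

Directly count primes up to 1426: π(1426) = 224. The PNT approximation gives 1426/ln(1426) ≈ 1426/7.26263 ≈ 196.35. Relative error (π(x) − x/ln(x)) / π(x) ≈ 12.34%; the approximation is known to undercount slightly (Li(x) is a better estimate).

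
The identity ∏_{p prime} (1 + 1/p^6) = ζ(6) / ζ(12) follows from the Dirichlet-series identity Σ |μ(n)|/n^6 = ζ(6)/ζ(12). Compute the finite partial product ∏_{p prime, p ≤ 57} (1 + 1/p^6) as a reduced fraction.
∏ = 360549358903447598496102606972302575686854635195266223026920975630213276302501208168000000/354490140797970318435085924328566932610522860437094896232244152761372626351680260596056897

The primes p ≤ 57 are [2, 3, 5, 7, 11, 13, 17, 19, 23, 29, 31, 37, 41, 43, 47, 53]. For each, (1 + 1/p^6) = (p^6 + 1)/p^6. Multiplying these fractions over p ∈ [2, 3, 5, 7, 11, 13, 17, 19, 23, 29, 31, 37, 41, 43, 47, 53] gives 360549358903447598496102606972302575686854635195266223026920975630213276302501208168000000/354490140797970318435085924328566932610522860437094896232244152761372626351680260596056897. (In the limit P → ∞ this tends to ζ(6)/ζ(12).)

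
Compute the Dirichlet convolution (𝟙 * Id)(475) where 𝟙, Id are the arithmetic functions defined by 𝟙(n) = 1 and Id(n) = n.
(𝟙 * Id)(475) = 620

Divisors of 475: [1, 5, 19, 25, 95, 475]. For each d | 475:
  d = 1: 𝟙(1) · Id(475/1) = 1 · 475 = 475
  d = 5: 𝟙(5) · Id(475/5) = 1 · 95 = 95
  d = 19: 𝟙(19) · Id(475/19) = 1 · 25 = 25
  d = 25: 𝟙(25) · Id(475/25) = 1 · 19 = 19
  d = 95: 𝟙(95) · Id(475/95) = 1 · 5 = 5
  d = 475: 𝟙(475) · Id(475/475) = 1 · 1 = 1
Summing: (𝟙 * Id)(475) = 475 + 95 + 25 + 19 + 5 + 1 = 620.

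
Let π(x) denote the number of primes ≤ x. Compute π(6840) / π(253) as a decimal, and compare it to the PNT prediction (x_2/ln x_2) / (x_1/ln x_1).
π(6840)/π(253) = 880/54 ≈ 16.2963;  PNT prediction ≈ 16.9410.

π(253) = 54 and π(6840) = 880, so π(6840)/π(253) ≈ 16.2963. The PNT-predicted ratio is (6840/ln(6840)) / (253/ln(253)) ≈ 16.9410. The two agree to within a few percent, as expected.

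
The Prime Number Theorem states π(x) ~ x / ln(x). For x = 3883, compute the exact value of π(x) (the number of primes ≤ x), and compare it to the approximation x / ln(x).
π(3883) = 538;  x/ln(x) ≈ 469.85;  relative error ≈ 12.67%.

Directly count primes up to 3883: π(3883) = 538. The PNT approximation gives 3883/ln(3883) ≈ 3883/8.26436 ≈ 469.85. Relative error (π(x) − x/ln(x)) / π(x) ≈ 12.67%; the approximation is known to undercount slightly (Li(x) is a better estimate).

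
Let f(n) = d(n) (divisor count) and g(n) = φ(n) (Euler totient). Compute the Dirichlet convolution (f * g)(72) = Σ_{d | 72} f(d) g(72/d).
(d * φ)(72) = 195

Divisors of 72: [1, 2, 3, 4, 6, 8, 9, 12, 18, 24, 36, 72]. For each d | 72:
  d = 1: d(1) · φ(72/1) = 1 · 24 = 24
  d = 2: d(2) · φ(72/2) = 2 · 12 = 24
  d = 3: d(3) · φ(72/3) = 2 · 8 = 16
  d = 4: d(4) · φ(72/4) = 3 · 6 = 18
  d = 6: d(6) · φ(72/6) = 4 · 4 = 16
  d = 8: d(8) · φ(72/8) = 4 · 6 = 24
  d = 9: d(9) · φ(72/9) = 3 · 4 = 12
  d = 12: d(12) · φ(72/12) = 6 · 2 = 12
  d = 18: d(18) · φ(72/18) = 6 · 2 = 12
  d = 24: d(24) · φ(72/24) = 8 · 2 = 16
  d = 36: d(36) · φ(72/36) = 9 · 1 = 9
  d = 72: d(72) · φ(72/72) = 12 · 1 = 12
Summing: (d * φ)(72) = 24 + 24 + 16 + 18 + 16 + 24 + 12 + 12 + 12 + 16 + 9 + 12 = 195.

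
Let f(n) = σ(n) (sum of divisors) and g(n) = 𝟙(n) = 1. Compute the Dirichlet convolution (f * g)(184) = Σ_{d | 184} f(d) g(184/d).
(σ * 𝟙)(184) = 650

Divisors of 184: [1, 2, 4, 8, 23, 46, 92, 184]. For each d | 184:
  d = 1: σ(1) · 𝟙(184/1) = 1 · 1 = 1
  d = 2: σ(2) · 𝟙(184/2) = 3 · 1 = 3
  d = 4: σ(4) · 𝟙(184/4) = 7 · 1 = 7
  d = 8: σ(8) · 𝟙(184/8) = 15 · 1 = 15
  d = 23: σ(23) · 𝟙(184/23) = 24 · 1 = 24
  d = 46: σ(46) · 𝟙(184/46) = 72 · 1 = 72
  d = 92: σ(92) · 𝟙(184/92) = 168 · 1 = 168
  d = 184: σ(184) · 𝟙(184/184) = 360 · 1 = 360
Summing: (σ * 𝟙)(184) = 1 + 3 + 7 + 15 + 24 + 72 + 168 + 360 = 650.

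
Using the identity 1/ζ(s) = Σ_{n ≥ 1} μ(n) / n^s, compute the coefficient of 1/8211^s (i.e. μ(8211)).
μ(8211) = 1

Factor n = 8211 = 3 · 7 · 17 · 23. μ(n) = 0 if any exponent ≥ 2 (not squarefree); otherwise μ(n) = (−1)^{ω(n)} where ω(n) is the number of distinct prime factors. Applying: μ(8211) = 1.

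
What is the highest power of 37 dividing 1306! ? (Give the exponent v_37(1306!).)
v_37(1306!) = 35

Legendre's formula: v_p(n!) = Σ_{k ≥ 1} ⌊n / p^k⌋. For p = 37, n = 1306, the terms are:
  ⌊1306/37^1⌋ = ⌊1306/37⌋ = 35
(the next term ⌊1306/37^2⌋ = 0, terminating the sum). Summing: v_37(1306!) = 35 = 35.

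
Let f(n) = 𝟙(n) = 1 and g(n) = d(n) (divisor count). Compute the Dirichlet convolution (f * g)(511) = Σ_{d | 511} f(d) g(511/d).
(𝟙 * d)(511) = 9

Divisors of 511: [1, 7, 73, 511]. For each d | 511:
  d = 1: 𝟙(1) · d(511/1) = 1 · 4 = 4
  d = 7: 𝟙(7) · d(511/7) = 1 · 2 = 2
  d = 73: 𝟙(73) · d(511/73) = 1 · 2 = 2
  d = 511: 𝟙(511) · d(511/511) = 1 · 1 = 1
Summing: (𝟙 * d)(511) = 4 + 2 + 2 + 1 = 9.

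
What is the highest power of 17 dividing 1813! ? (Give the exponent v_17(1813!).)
v_17(1813!) = 112

Legendre's formula: v_p(n!) = Σ_{k ≥ 1} ⌊n / p^k⌋. For p = 17, n = 1813, the terms are:
  ⌊1813/17^1⌋ = ⌊1813/17⌋ = 106
  ⌊1813/17^2⌋ = ⌊1813/289⌋ = 6
(the next term ⌊1813/17^3⌋ = 0, terminating the sum). Summing: v_17(1813!) = 106 + 6 = 112.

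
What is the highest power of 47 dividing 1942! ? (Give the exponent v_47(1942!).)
v_47(1942!) = 41

Legendre's formula: v_p(n!) = Σ_{k ≥ 1} ⌊n / p^k⌋. For p = 47, n = 1942, the terms are:
  ⌊1942/47^1⌋ = ⌊1942/47⌋ = 41
(the next term ⌊1942/47^2⌋ = 0, terminating the sum). Summing: v_47(1942!) = 41 = 41.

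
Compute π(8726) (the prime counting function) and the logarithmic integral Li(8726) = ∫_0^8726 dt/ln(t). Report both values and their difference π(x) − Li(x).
π(8726) = 1087;  Li(8726) ≈ 1106.80;  π(x) − Li(x) ≈ -19.80.

Direct count of primes ≤ 8726 gives π(8726) = 1087. Numerical evaluation of the logarithmic integral gives Li(8726) ≈ 1106.80. The difference π(x) − Li(x) ≈ -19.80 is typically negative for small/moderate x (Li(x) overestimates), though Littlewood's theorem shows this sign changes infinitely often.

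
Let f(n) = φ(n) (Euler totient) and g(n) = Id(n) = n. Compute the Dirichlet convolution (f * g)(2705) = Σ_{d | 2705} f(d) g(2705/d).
(φ * Id)(2705) = 9729

Divisors of 2705: [1, 5, 541, 2705]. For each d | 2705:
  d = 1: φ(1) · Id(2705/1) = 1 · 2705 = 2705
  d = 5: φ(5) · Id(2705/5) = 4 · 541 = 2164
  d = 541: φ(541) · Id(2705/541) = 540 · 5 = 2700
  d = 2705: φ(2705) · Id(2705/2705) = 2160 · 1 = 2160
Summing: (φ * Id)(2705) = 2705 + 2164 + 2700 + 2160 = 9729.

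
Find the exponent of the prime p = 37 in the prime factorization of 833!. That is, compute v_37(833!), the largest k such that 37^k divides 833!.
v_37(833!) = 22

Legendre's formula: v_p(n!) = Σ_{k ≥ 1} ⌊n / p^k⌋. For p = 37, n = 833, the terms are:
  ⌊833/37^1⌋ = ⌊833/37⌋ = 22
(the next term ⌊833/37^2⌋ = 0, terminating the sum). Summing: v_37(833!) = 22 = 22.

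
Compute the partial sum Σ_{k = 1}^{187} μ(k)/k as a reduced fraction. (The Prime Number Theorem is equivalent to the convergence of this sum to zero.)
Σ μ(k)/k = -27041902300620416603296223594221152327628829604011718275600551594065857/5397346292805549782720214077673687806275517530364350655459511599582614290

Values of μ(k) for 1 ≤ k ≤ 187: μ(1) = 1, μ(2) = -1, μ(3) = -1, μ(5) = -1, μ(6) = 1, μ(7) = -1, μ(10) = 1, μ(11) = -1, μ(13) = -1, μ(14) = 1, μ(15) = 1, μ(17) = -1, μ(19) = -1, μ(21) = 1, μ(22) = 1, μ(23) = -1, μ(26) = 1, μ(29) = -1, μ(30) = -1, μ(31) = -1, μ(33) = 1, μ(34) = 1, μ(35) = 1, μ(37) = -1, μ(38) = 1, μ(39) = 1, μ(41) = -1, μ(42) = -1, μ(43) = -1, μ(46) = 1, μ(47) = -1, μ(51) = 1, μ(53) = -1, μ(55) = 1, μ(57) = 1, μ(58) = 1, μ(59) = -1, μ(61) = -1, μ(62) = 1, μ(65) = 1, μ(66) = -1, μ(67) = -1, μ(69) = 1, μ(70) = -1, μ(71) = -1, μ(73) = -1, μ(74) = 1, μ(77) = 1, μ(78) = -1, μ(79) = -1, μ(82) = 1, μ(83) = -1, μ(85) = 1, μ(86) = 1, μ(87) = 1, μ(89) = -1, μ(91) = 1, μ(93) = 1, μ(94) = 1, μ(95) = 1, μ(97) = -1, μ(101) = -1, μ(102) = -1, μ(103) = -1, μ(105) = -1, μ(106) = 1, μ(107) = -1, μ(109) = -1, μ(110) = -1, μ(111) = 1, μ(113) = -1, μ(114) = -1, μ(115) = 1, μ(118) = 1, μ(119) = 1, μ(122) = 1, μ(123) = 1, μ(127) = -1, μ(129) = 1, μ(130) = -1, μ(131) = -1, μ(133) = 1, μ(134) = 1, μ(137) = -1, μ(138) = -1, μ(139) = -1, μ(141) = 1, μ(142) = 1, μ(143) = 1, μ(145) = 1, μ(146) = 1, μ(149) = -1, μ(151) = -1, μ(154) = -1, μ(155) = 1, μ(157) = -1, μ(158) = 1, μ(159) = 1, μ(161) = 1, μ(163) = -1, μ(165) = -1, μ(166) = 1, μ(167) = -1, μ(170) = -1, μ(173) = -1, μ(174) = -1, μ(177) = 1, μ(178) = 1, μ(179) = -1, μ(181) = -1, μ(182) = -1, μ(183) = 1, μ(185) = 1, μ(186) = -1, μ(187) = 1, with μ = 0 on non-squarefree integers. Summing μ(k)/k for k where μ(k) ≠ 0 gives -27041902300620416603296223594221152327628829604011718275600551594065857/5397346292805549782720214077673687806275517530364350655459511599582614290 ≈ -0.0050. (PNT ⟺ this sum → 0 as n → ∞.)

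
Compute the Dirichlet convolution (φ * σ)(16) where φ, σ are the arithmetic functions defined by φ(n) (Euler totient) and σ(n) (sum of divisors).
(φ * σ)(16) = 80

Divisors of 16: [1, 2, 4, 8, 16]. For each d | 16:
  d = 1: φ(1) · σ(16/1) = 1 · 31 = 31
  d = 2: φ(2) · σ(16/2) = 1 · 15 = 15
  d = 4: φ(4) · σ(16/4) = 2 · 7 = 14
  d = 8: φ(8) · σ(16/8) = 4 · 3 = 12
  d = 16: φ(16) · σ(16/16) = 8 · 1 = 8
Summing: (φ * σ)(16) = 31 + 15 + 14 + 12 + 8 = 80.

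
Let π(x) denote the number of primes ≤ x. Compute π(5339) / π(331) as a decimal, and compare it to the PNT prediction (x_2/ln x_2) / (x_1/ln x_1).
π(5339)/π(331) = 706/67 ≈ 10.5373;  PNT prediction ≈ 10.9041.

π(331) = 67 and π(5339) = 706, so π(5339)/π(331) ≈ 10.5373. The PNT-predicted ratio is (5339/ln(5339)) / (331/ln(331)) ≈ 10.9041. The two agree to within a few percent, as expected.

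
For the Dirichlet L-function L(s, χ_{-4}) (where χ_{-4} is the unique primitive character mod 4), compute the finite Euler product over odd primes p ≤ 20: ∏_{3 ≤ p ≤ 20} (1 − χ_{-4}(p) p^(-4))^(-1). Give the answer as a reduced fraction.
∏ = 10388364341566686475/10504466734429503488

The odd primes p ≤ 20 are [3, 5, 7, 11, 13, 17, 19]. For each, χ(p) = 1 if p ≡ 1 mod 4, χ(p) = −1 if p ≡ 3 mod 4. Taking (1 − χ(p)/p^4)^(-1) = p^4/(p^4 − χ(p)): (1 − (-1)/3^4)^(-1) · (1 − (1)/5^4)^(-1) · (1 − (-1)/7^4)^(-1) · (1 − (-1)/11^4)^(-1) · (1 − (1)/13^4)^(-1) · (1 − (1)/17^4)^(-1) · (1 − (-1)/19^4)^(-1) = 10388364341566686475/10504466734429503488.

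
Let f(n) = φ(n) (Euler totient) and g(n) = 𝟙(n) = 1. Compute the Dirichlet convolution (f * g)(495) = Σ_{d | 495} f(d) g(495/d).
(φ * 𝟙)(495) = 495

Divisors of 495: [1, 3, 5, 9, 11, 15, 33, 45, 55, 99, 165, 495]. For each d | 495:
  d = 1: φ(1) · 𝟙(495/1) = 1 · 1 = 1
  d = 3: φ(3) · 𝟙(495/3) = 2 · 1 = 2
  d = 5: φ(5) · 𝟙(495/5) = 4 · 1 = 4
  d = 9: φ(9) · 𝟙(495/9) = 6 · 1 = 6
  d = 11: φ(11) · 𝟙(495/11) = 10 · 1 = 10
  d = 15: φ(15) · 𝟙(495/15) = 8 · 1 = 8
  d = 33: φ(33) · 𝟙(495/33) = 20 · 1 = 20
  d = 45: φ(45) · 𝟙(495/45) = 24 · 1 = 24
  d = 55: φ(55) · 𝟙(495/55) = 40 · 1 = 40
  d = 99: φ(99) · 𝟙(495/99) = 60 · 1 = 60
  d = 165: φ(165) · 𝟙(495/165) = 80 · 1 = 80
  d = 495: φ(495) · 𝟙(495/495) = 240 · 1 = 240
Summing: (φ * 𝟙)(495) = 1 + 2 + 4 + 6 + 10 + 8 + 20 + 24 + 40 + 60 + 80 + 240 = 495.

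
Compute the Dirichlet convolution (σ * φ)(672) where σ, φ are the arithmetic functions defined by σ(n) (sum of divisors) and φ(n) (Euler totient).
(σ * φ)(672) = 16128

Divisors of 672: [1, 2, 3, 4, 6, 7, 8, 12, 14, 16, 21, 24, 28, 32, 42, 48, 56, 84, 96, 112, 168, 224, 336, 672]. For each d | 672:
  d = 1: σ(1) · φ(672/1) = 1 · 192 = 192
  d = 2: σ(2) · φ(672/2) = 3 · 96 = 288
  d = 3: σ(3) · φ(672/3) = 4 · 96 = 384
  d = 4: σ(4) · φ(672/4) = 7 · 48 = 336
  d = 6: σ(6) · φ(672/6) = 12 · 48 = 576
  d = 7: σ(7) · φ(672/7) = 8 · 32 = 256
  d = 8: σ(8) · φ(672/8) = 15 · 24 = 360
  d = 12: σ(12) · φ(672/12) = 28 · 24 = 672
  d = 14: σ(14) · φ(672/14) = 24 · 16 = 384
  d = 16: σ(16) · φ(672/16) = 31 · 12 = 372
  d = 21: σ(21) · φ(672/21) = 32 · 16 = 512
  d = 24: σ(24) · φ(672/24) = 60 · 12 = 720
  d = 28: σ(28) · φ(672/28) = 56 · 8 = 448
  d = 32: σ(32) · φ(672/32) = 63 · 12 = 756
  d = 42: σ(42) · φ(672/42) = 96 · 8 = 768
  d = 48: σ(48) · φ(672/48) = 124 · 6 = 744
  d = 56: σ(56) · φ(672/56) = 120 · 4 = 480
  d = 84: σ(84) · φ(672/84) = 224 · 4 = 896
  d = 96: σ(96) · φ(672/96) = 252 · 6 = 1512
  d = 112: σ(112) · φ(672/112) = 248 · 2 = 496
  d = 168: σ(168) · φ(672/168) = 480 · 2 = 960
  d = 224: σ(224) · φ(672/224) = 504 · 2 = 1008
  d = 336: σ(336) · φ(672/336) = 992 · 1 = 992
  d = 672: σ(672) · φ(672/672) = 2016 · 1 = 2016
Summing: (σ * φ)(672) = 192 + 288 + 384 + 336 + 576 + 256 + 360 + 672 + 384 + 372 + 512 + 720 + 448 + 756 + 768 + 744 + 480 + 896 + 1512 + 496 + 960 + 1008 + 992 + 2016 = 16128.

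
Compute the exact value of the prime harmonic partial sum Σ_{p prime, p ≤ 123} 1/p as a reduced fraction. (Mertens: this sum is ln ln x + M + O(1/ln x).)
Σ 1/p = 58472171373748331322981543916880425472323867753/31610054640417607788145206291543662493274686990

π(123) = 30, so the primes ≤ 123 are [2, 3, 5, 7, 11, 13, 17, 19, 23, 29, 31, 37, 41, 43, 47, 53, 59, 61, 67, 71, 73, 79, 83, 89, 97, 101, 103, 107, 109, 113]. Summing 1/p over these primes: 58472171373748331322981543916880425472323867753/31610054640417607788145206291543662493274686990 ≈ 1.8498. Mertens estimate ln ln(123) + 0.2615 ≈ 1.8326.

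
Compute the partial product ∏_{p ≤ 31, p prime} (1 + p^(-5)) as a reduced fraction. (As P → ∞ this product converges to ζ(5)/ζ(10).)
∏ = 63844361159480726970812326794206836752384/61631932954678205462623400894081119262815

The primes p ≤ 31 are [2, 3, 5, 7, 11, 13, 17, 19, 23, 29, 31]. For each, (1 + 1/p^5) = (p^5 + 1)/p^5. Multiplying these fractions over p ∈ [2, 3, 5, 7, 11, 13, 17, 19, 23, 29, 31] gives 63844361159480726970812326794206836752384/61631932954678205462623400894081119262815. (In the limit P → ∞ this tends to ζ(5)/ζ(10).)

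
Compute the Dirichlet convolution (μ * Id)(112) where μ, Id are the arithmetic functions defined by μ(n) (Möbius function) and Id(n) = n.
(μ * Id)(112) = 48

Divisors of 112: [1, 2, 4, 7, 8, 14, 16, 28, 56, 112]. For each d | 112:
  d = 1: μ(1) · Id(112/1) = 1 · 112 = 112
  d = 2: μ(2) · Id(112/2) = -1 · 56 = -56
  d = 4: μ(4) · Id(112/4) = 0 · 28 = 0
  d = 7: μ(7) · Id(112/7) = -1 · 16 = -16
  d = 8: μ(8) · Id(112/8) = 0 · 14 = 0
  d = 14: μ(14) · Id(112/14) = 1 · 8 = 8
  d = 16: μ(16) · Id(112/16) = 0 · 7 = 0
  d = 28: μ(28) · Id(112/28) = 0 · 4 = 0
  d = 56: μ(56) · Id(112/56) = 0 · 2 = 0
  d = 112: μ(112) · Id(112/112) = 0 · 1 = 0
Summing: (μ * Id)(112) = 112 + -56 + 0 + -16 + 0 + 8 + 0 + 0 + 0 + 0 = 48.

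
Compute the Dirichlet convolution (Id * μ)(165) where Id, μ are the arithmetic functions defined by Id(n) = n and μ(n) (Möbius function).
(Id * μ)(165) = 80

Divisors of 165: [1, 3, 5, 11, 15, 33, 55, 165]. For each d | 165:
  d = 1: Id(1) · μ(165/1) = 1 · -1 = -1
  d = 3: Id(3) · μ(165/3) = 3 · 1 = 3
  d = 5: Id(5) · μ(165/5) = 5 · 1 = 5
  d = 11: Id(11) · μ(165/11) = 11 · 1 = 11
  d = 15: Id(15) · μ(165/15) = 15 · -1 = -15
  d = 33: Id(33) · μ(165/33) = 33 · -1 = -33
  d = 55: Id(55) · μ(165/55) = 55 · -1 = -55
  d = 165: Id(165) · μ(165/165) = 165 · 1 = 165
Summing: (Id * μ)(165) = -1 + 3 + 5 + 11 + -15 + -33 + -55 + 165 = 80.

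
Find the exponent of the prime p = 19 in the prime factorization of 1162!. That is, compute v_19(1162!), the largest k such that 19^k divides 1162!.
v_19(1162!) = 64

Legendre's formula: v_p(n!) = Σ_{k ≥ 1} ⌊n / p^k⌋. For p = 19, n = 1162, the terms are:
  ⌊1162/19^1⌋ = ⌊1162/19⌋ = 61
  ⌊1162/19^2⌋ = ⌊1162/361⌋ = 3
(the next term ⌊1162/19^3⌋ = 0, terminating the sum). Summing: v_19(1162!) = 61 + 3 = 64.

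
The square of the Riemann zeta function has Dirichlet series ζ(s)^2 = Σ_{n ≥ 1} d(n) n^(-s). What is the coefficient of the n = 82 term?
d(82) = 4

ζ(s)^2 = (Σ 1/m^s)(Σ 1/k^s). The coefficient of 1/n^s in the product is the number of ordered pairs (m, k) with mk = n, which equals d(n). For n = 82, divisors are [1, 2, 41, 82], so d(82) = 4.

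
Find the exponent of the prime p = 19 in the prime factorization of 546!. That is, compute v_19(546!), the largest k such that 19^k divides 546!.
v_19(546!) = 29

Legendre's formula: v_p(n!) = Σ_{k ≥ 1} ⌊n / p^k⌋. For p = 19, n = 546, the terms are:
  ⌊546/19^1⌋ = ⌊546/19⌋ = 28
  ⌊546/19^2⌋ = ⌊546/361⌋ = 1
(the next term ⌊546/19^3⌋ = 0, terminating the sum). Summing: v_19(546!) = 28 + 1 = 29.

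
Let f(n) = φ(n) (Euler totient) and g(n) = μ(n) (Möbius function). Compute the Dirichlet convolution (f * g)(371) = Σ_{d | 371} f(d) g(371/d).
(φ * μ)(371) = 255

Divisors of 371: [1, 7, 53, 371]. For each d | 371:
  d = 1: φ(1) · μ(371/1) = 1 · 1 = 1
  d = 7: φ(7) · μ(371/7) = 6 · -1 = -6
  d = 53: φ(53) · μ(371/53) = 52 · -1 = -52
  d = 371: φ(371) · μ(371/371) = 312 · 1 = 312
Summing: (φ * μ)(371) = 1 + -6 + -52 + 312 = 255.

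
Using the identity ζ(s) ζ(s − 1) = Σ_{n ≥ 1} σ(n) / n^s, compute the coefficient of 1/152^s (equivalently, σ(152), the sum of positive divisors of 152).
σ(152) = 300

In the product (Σ m^0/m^s)(Σ k / k^s) = Σ (Σ_{d | n} d) / n^s, the coefficient of 1/n^s is σ(n) = Σ_{d | n} d. For n = 152, divisors are [1, 2, 4, 8, 19, 38, 76, 152]; summing: σ(152) = 300.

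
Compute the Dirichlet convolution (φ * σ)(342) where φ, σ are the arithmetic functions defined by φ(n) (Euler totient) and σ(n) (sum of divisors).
(φ * σ)(342) = 4104

Divisors of 342: [1, 2, 3, 6, 9, 18, 19, 38, 57, 114, 171, 342]. For each d | 342:
  d = 1: φ(1) · σ(342/1) = 1 · 780 = 780
  d = 2: φ(2) · σ(342/2) = 1 · 260 = 260
  d = 3: φ(3) · σ(342/3) = 2 · 240 = 480
  d = 6: φ(6) · σ(342/6) = 2 · 80 = 160
  d = 9: φ(9) · σ(342/9) = 6 · 60 = 360
  d = 18: φ(18) · σ(342/18) = 6 · 20 = 120
  d = 19: φ(19) · σ(342/19) = 18 · 39 = 702
  d = 38: φ(38) · σ(342/38) = 18 · 13 = 234
  d = 57: φ(57) · σ(342/57) = 36 · 12 = 432
  d = 114: φ(114) · σ(342/114) = 36 · 4 = 144
  d = 171: φ(171) · σ(342/171) = 108 · 3 = 324
  d = 342: φ(342) · σ(342/342) = 108 · 1 = 108
Summing: (φ * σ)(342) = 780 + 260 + 480 + 160 + 360 + 120 + 702 + 234 + 432 + 144 + 324 + 108 = 4104.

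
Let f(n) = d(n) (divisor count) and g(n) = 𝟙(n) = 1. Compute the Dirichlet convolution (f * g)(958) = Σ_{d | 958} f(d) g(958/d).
(d * 𝟙)(958) = 9

Divisors of 958: [1, 2, 479, 958]. For each d | 958:
  d = 1: d(1) · 𝟙(958/1) = 1 · 1 = 1
  d = 2: d(2) · 𝟙(958/2) = 2 · 1 = 2
  d = 479: d(479) · 𝟙(958/479) = 2 · 1 = 2
  d = 958: d(958) · 𝟙(958/958) = 4 · 1 = 4
Summing: (d * 𝟙)(958) = 1 + 2 + 2 + 4 = 9.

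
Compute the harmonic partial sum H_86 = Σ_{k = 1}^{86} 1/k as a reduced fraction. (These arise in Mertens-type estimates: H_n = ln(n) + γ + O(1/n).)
H_86 = 3698356445237207772956045432953649519/734184632222154704090370027645633600

Direct summation: H_86 = 1 + 1/2 + ... + 1/86. The least common denominator is lcm(1, ..., 86) = 8076030954443701744994070304101969600; over this denominator the numerator is 8076030954443701744994070304101969600 + 4038015477221850872497035152050984800 + 2692010318147900581664690101367323200 + 2019007738610925436248517576025492400 + 1615206190888740348998814060820393920 + 1346005159073950290832345050683661600 + 1153718707777671677856295757728852800 + 1009503869305462718124258788012746200 + 897336772715966860554896700455774400 + 807603095444370174499407030410196960 + 734184632222154704090370027645633600 + 673002579536975145416172525341830800 + 621233150341823211153390023392459200 + 576859353888835838928147878864426400 + 538402063629580116332938020273464640 + 504751934652731359062129394006373100 + 475060644379041279117298253182468800 + 448668386357983430277448350227887200 + 425054260760194828683898437057998400 + 403801547722185087249703515205098480 + 384572902592557225952098585909617600 + 367092316111077352045185013822816800 + 351131780627987032391046534960955200 + 336501289768487572708086262670915400 + 323041238177748069799762812164078784 + 310616575170911605576695011696229600 + 299112257571988953518298900151924800 + 288429676944417919464073939432213200 + 278483826015300060172209320831102400 + 269201031814790058166469010136732320 + 260517127562700056290131300132321600 + 252375967326365679531064697003186550 + 244728210740718234696790009215211200 + 237530322189520639558649126591234400 + 230743741555534335571259151545770560 + 224334193178991715138724175113943600 + 218271106876856803918758656867620800 + 212527130380097414341949218528999200 + 207077716780607737051130007797486400 + 201900773861092543624851757602549240 + 196976364742529310853513909856145600 + 192286451296278612976049292954808800 + 187814673359155854534745821025627200 + 183546158055538676022592506911408400 + 179467354543193372110979340091154880 + 175565890313993516195523267480477600 + 171830445839227696702001495831956800 + 168250644884243786354043131335457700 + 164816958253953096836613679675550400 + 161520619088874034899881406082039392 + 158353548126347093039099417727489600 + 155308287585455802788347505848114800 + 152377942536673617830076798190603200 + 149556128785994476759149450075962400 + 146836926444430940818074005529126720 + 144214838472208959732036969716106600 + 141684753586731609561299479019332800 + 139241913007650030086104660415551200 + 136881880583791554999899496679694400 + 134600515907395029083234505068366160 + 132393950072847569590066726296753600 + 130258563781350028145065650066160800 + 128190967530852408650699528636539200 + 126187983663182839765532348501593275 + 124246630068364642230678004678491840 + 122364105370359117348395004607605600 + 120537775439458234999911497076148800 + 118765161094760319779324563295617200 + 117043926875995677463682178320318400 + 115371870777767167785629575772885280 + 113746914851319742887240426818337600 + 112167096589495857569362087556971800 + 110630561019776736232795483617835200 + 109135553438428401959379328433810400 + 107680412725916023266587604054692928 + 106263565190048707170974609264499600 + 104883518888879243441481432520804800 + 103538858390303868525565003898743200 + 102228239929667110696127472203822400 + 100950386930546271812425878801274620 + 99704085857329651172766300050641600 + 98488182371264655426756954928072800 + 97301577764381948734868316916891200 + 96143225648139306488024646477404400 + 95012128875808255823459650636493760 + 93907336679577927267372910512813600 = 40681920897609285502516499762490144709, so H_86 = 40681920897609285502516499762490144709/8076030954443701744994070304101969600; reducing by gcd(40681920897609285502516499762490144709, 8076030954443701744994070304101969600) = 11 gives 3698356445237207772956045432953649519/734184632222154704090370027645633600 ≈ 5.03737. (The PNT-adjacent estimate ln(86) + γ ≈ 5.03156 matches within O(1/n).)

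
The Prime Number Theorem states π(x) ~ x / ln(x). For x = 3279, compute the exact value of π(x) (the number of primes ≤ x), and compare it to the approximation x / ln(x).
π(3279) = 462;  x/ln(x) ≈ 405.05;  relative error ≈ 12.33%.

Directly count primes up to 3279: π(3279) = 462. The PNT approximation gives 3279/ln(3279) ≈ 3279/8.09529 ≈ 405.05. Relative error (π(x) − x/ln(x)) / π(x) ≈ 12.33%; the approximation is known to undercount slightly (Li(x) is a better estimate).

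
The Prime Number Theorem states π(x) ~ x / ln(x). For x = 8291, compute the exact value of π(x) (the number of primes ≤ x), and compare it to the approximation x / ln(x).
π(8291) = 1040;  x/ln(x) ≈ 918.88;  relative error ≈ 11.65%.

Directly count primes up to 8291: π(8291) = 1040. The PNT approximation gives 8291/ln(8291) ≈ 8291/9.02293 ≈ 918.88. Relative error (π(x) − x/ln(x)) / π(x) ≈ 11.65%; the approximation is known to undercount slightly (Li(x) is a better estimate).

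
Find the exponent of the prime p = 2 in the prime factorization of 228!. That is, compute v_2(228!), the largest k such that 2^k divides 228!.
v_2(228!) = 224

Legendre's formula: v_p(n!) = Σ_{k ≥ 1} ⌊n / p^k⌋. For p = 2, n = 228, the terms are:
  ⌊228/2^1⌋ = ⌊228/2⌋ = 114
  ⌊228/2^2⌋ = ⌊228/4⌋ = 57
  ⌊228/2^3⌋ = ⌊228/8⌋ = 28
  ⌊228/2^4⌋ = ⌊228/16⌋ = 14
  ⌊228/2^5⌋ = ⌊228/32⌋ = 7
  ⌊228/2^6⌋ = ⌊228/64⌋ = 3
  ⌊228/2^7⌋ = ⌊228/128⌋ = 1
(the next term ⌊228/2^8⌋ = 0, terminating the sum). Summing: v_2(228!) = 114 + 57 + 28 + 14 + 7 + 3 + 1 = 224.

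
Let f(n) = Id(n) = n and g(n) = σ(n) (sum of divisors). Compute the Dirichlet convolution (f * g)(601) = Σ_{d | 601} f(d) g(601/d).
(Id * σ)(601) = 1203

Divisors of 601: [1, 601]. For each d | 601:
  d = 1: Id(1) · σ(601/1) = 1 · 602 = 602
  d = 601: Id(601) · σ(601/601) = 601 · 1 = 601
Summing: (Id * σ)(601) = 602 + 601 = 1203.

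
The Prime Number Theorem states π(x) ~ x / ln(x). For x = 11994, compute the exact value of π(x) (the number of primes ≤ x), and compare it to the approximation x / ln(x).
π(11994) = 1438;  x/ln(x) ≈ 1277.02;  relative error ≈ 11.19%.

Directly count primes up to 11994: π(11994) = 1438. The PNT approximation gives 11994/ln(11994) ≈ 11994/9.39216 ≈ 1277.02. Relative error (π(x) − x/ln(x)) / π(x) ≈ 11.19%; the approximation is known to undercount slightly (Li(x) is a better estimate).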